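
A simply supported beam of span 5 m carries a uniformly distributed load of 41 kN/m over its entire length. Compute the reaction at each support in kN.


Total load = w * L = 41 * 5 = 205 kN
By symmetry, each reaction R = total / 2 = 205 / 2 = 102.5 kN

102.5 kN


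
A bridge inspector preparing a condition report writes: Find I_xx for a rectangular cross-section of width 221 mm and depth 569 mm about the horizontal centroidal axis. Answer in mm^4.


I = b * h^3 / 12
= 221 * 569^3 / 12
= 221 * 184220009 / 12
= 3392718499.08 mm^4

3392718499.08 mm^4


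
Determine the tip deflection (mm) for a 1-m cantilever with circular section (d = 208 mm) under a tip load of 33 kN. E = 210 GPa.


I = pi * d^4 / 64 = pi * 208^4 / 64 = 91880476.45 mm^4
L = 1000.0 mm, P = 33000.0 N, E = 210000.0 MPa
delta = P * L^3 / (3 * E * I)
= 33000.0 * 1000.0^3 / (3 * 210000.0 * 91880476.45)
= 0.5701 mm

0.5701 mm


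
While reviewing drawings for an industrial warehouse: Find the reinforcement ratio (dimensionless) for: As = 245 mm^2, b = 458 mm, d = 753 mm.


rho = As / (b * d)
= 245 / (458 * 753)
= 245 / 344874
= 0.00071 (dimensionless)

0.00071 (dimensionless)


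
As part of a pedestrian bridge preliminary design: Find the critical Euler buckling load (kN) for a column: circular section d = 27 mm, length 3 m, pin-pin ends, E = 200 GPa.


I = pi * d^4 / 64 = 26087.05 mm^4
L = 3000.0 mm
P_cr = pi^2 * E * I / L^2
= 9.8696 * 200000.0 * 26087.05 / 3000.0^2
= 5721.53 N = 5.7215 kN

5.7215 kN


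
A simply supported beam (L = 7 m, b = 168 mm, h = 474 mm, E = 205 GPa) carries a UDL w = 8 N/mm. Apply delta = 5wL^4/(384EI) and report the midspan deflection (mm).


I = 168 * 474^3 / 12 = 1490949936.0 mm^4
L = 7000.0 mm, w = 8 N/mm, E = 205000.0 MPa
delta = 5 * w * L^4 / (384 * E * I)
= 5 * 8 * 7000.0^4 / (384 * 205000.0 * 1490949936.0)
= 0.8183 mm

0.8183 mm


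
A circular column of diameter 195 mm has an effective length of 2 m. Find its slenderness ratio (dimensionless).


Radius of gyration r = d / 4 = 195 / 4 = 48.75 mm
L_eff = 2000.0 mm
Slenderness ratio = L / r = 2000.0 / 48.75 = 41.03 (dimensionless)

41.03 (dimensionless)


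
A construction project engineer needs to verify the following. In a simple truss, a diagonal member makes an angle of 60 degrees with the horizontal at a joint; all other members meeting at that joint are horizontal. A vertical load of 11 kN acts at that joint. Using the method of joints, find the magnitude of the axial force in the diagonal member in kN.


At the joint, only the diagonal has a vertical component, so vertical equilibrium gives:
F * sin(60) = 11
F = 11 / sin(60)
= 11 / 0.866025
= 12.7 kN

12.7 kN


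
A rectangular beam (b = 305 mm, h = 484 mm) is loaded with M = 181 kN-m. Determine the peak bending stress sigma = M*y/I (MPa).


I = b * h^3 / 12 = 305 * 484^3 / 12 = 2881739226.67 mm^4
y = h / 2 = 484 / 2 = 242.0 mm
M = 181 kN-m = 181000000.0 N-mm
sigma = M * y / I = 181000000.0 * 242.0 / 2881739226.67
= 15.2 MPa

15.2 MPa


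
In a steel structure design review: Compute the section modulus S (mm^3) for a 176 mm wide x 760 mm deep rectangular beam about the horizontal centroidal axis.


S = b * h^2 / 6
= 176 * 760^2 / 6
= 176 * 577600 / 6
= 16942933.33 mm^3

16942933.33 mm^3


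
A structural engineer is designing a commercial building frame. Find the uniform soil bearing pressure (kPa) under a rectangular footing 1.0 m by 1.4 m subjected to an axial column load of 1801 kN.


A = 1.0 * 1.4 = 1.4 m^2
q = P / A = 1801 / 1.4
= 1286.4286 kPa

1286.4286 kPa


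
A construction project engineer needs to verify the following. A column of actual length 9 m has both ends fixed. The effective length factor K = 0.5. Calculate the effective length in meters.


L_eff = K * L
= 0.5 * 9
= 4.5 m

4.5 m


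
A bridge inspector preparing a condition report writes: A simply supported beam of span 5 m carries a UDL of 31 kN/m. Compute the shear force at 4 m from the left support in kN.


R_A = w * L / 2 = 31 * 5 / 2 = 77.5 kN
V(x) = R_A - w * x = 77.5 - 31 * 4
= -46.5 kN

-46.5 kN


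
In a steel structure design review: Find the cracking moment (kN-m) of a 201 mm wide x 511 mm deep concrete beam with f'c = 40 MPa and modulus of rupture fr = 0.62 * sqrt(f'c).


fr = 0.62 * sqrt(40) = 0.62 * 6.3246 = 3.9212 MPa
I = 201 * 511^3 / 12 = 2234999919.25 mm^4
y_t = 255.5 mm
M_cr = fr * I / y_t = 3.9212 * 2234999919.25 / 255.5 N-mm
= 34.3011 kN-m

34.3011 kN-m


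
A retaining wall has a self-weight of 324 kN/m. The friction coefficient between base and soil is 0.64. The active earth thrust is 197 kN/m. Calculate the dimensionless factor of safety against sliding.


Resisting force = mu * W = 0.64 * 324 = 207.36 kN/m
FOS = Resisting / Driving = 207.36 / 197
= 1.0526 (dimensionless)

1.0526 (dimensionless)


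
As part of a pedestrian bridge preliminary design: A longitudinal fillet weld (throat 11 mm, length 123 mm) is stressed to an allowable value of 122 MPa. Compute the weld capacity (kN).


Strength = throat * length * allowable stress
= 11 * 123 * 122 N
= 165066 N
= 165.07 kN

165.07 kN


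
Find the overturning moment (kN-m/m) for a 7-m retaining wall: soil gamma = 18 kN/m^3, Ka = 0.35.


Pa = 0.5 * Ka * gamma * H^2
= 0.5 * 0.35 * 18 * 7^2
= 154.35 kN/m
Arm = H / 3 = 7 / 3 = 2.3333 m
Mo = Pa * arm = Pa * H / 3 = 154.35 * 7 / 3 = 360.15 kN-m/m

360.15 kN-m/m


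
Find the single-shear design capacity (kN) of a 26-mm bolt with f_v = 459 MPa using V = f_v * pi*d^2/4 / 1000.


A = pi * d^2 / 4 = pi * 26^2 / 4 = 530.9292 mm^2
V = f_v * A / 1000 = 459 * 530.9292 / 1000
= 243.6965 kN

243.6965 kN


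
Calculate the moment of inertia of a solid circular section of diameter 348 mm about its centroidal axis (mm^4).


r = d / 2 = 348 / 2 = 174.0 mm
I = pi * r^4 / 4 = pi * 174.0^4 / 4
= 719924369.13 mm^4

719924369.13 mm^4


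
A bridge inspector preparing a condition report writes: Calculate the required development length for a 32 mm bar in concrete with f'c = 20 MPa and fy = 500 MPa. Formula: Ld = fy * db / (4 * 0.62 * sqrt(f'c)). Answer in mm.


Ld = (fy * db) / (4 * 0.62 * sqrt(f'c))
= (500 * 32) / (4 * 0.62 * sqrt(20))
= 16000 / 11.0909
= 1442.62 mm

1442.62 mm


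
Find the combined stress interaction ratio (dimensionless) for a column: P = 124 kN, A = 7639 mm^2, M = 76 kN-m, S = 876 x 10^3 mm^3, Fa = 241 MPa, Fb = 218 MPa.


f_a = P / A = 124000.0 / 7639 = 16.2325 MPa
f_b = M / S = 76000000.0 / 876000.0 = 86.758 MPa
Ratio = f_a / Fa + f_b / Fb
= 16.2325 / 241 + 86.758 / 218
= 0.4653 (dimensionless)

0.4653 (dimensionless)


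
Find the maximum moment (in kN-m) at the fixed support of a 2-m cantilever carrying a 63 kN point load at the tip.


For a cantilever with a point load at the free end:
M_max = P * L = 63 * 2 = 126 kN-m

126 kN-m


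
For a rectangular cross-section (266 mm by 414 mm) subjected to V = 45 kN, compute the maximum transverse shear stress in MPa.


A = b * h = 266 * 414 = 110124 mm^2
V = 45 kN = 45000.0 N
tau_max = 1.5 * V / A = 1.5 * 45000.0 / 110124
= 0.6129 MPa

0.6129 MPa


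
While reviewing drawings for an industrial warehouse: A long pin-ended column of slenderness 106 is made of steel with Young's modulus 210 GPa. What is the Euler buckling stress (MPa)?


sigma_cr = pi^2 * E / lambda^2
= 9.8696 * 210000.0 / 106^2
= 9.8696 * 210000.0 / 11236
= 184.4622 MPa

184.4622 MPa


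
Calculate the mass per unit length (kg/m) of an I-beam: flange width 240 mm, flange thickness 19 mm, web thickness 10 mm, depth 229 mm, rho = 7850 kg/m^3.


A_flanges = 2 * 240 * 19 = 9120 mm^2
A_web = (229 - 2 * 19) * 10 = 1910 mm^2
A_total = 9120 + 1910 = 11030 mm^2 = 0.011030 m^2
Weight = rho * A = 7850 * 0.011030 = 86.5855 kg/m

86.5855 kg/m


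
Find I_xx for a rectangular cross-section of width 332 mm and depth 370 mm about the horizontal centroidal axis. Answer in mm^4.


I = b * h^3 / 12
= 332 * 370^3 / 12
= 332 * 50653000 / 12
= 1401399666.67 mm^4

1401399666.67 mm^4


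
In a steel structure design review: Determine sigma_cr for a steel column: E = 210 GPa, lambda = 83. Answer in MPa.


sigma_cr = pi^2 * E / lambda^2
= 9.8696 * 210000.0 / 83^2
= 9.8696 * 210000.0 / 6889
= 300.8589 MPa

300.8589 MPa


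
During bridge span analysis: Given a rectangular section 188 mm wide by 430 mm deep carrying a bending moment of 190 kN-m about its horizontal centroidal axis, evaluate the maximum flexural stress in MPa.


I = b * h^3 / 12 = 188 * 430^3 / 12 = 1245609666.67 mm^4
y = h / 2 = 430 / 2 = 215.0 mm
M = 190 kN-m = 190000000.0 N-mm
sigma = M * y / I = 190000000.0 * 215.0 / 1245609666.67
= 32.8 MPa

32.8 MPa


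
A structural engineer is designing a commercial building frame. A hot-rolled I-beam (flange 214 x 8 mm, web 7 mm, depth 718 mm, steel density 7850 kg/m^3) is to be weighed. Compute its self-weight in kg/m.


A_flanges = 2 * 214 * 8 = 3424 mm^2
A_web = (718 - 2 * 8) * 7 = 4914 mm^2
A_total = 3424 + 4914 = 8338 mm^2 = 0.008338 m^2
Weight = rho * A = 7850 * 0.008338 = 65.4533 kg/m

65.4533 kg/m


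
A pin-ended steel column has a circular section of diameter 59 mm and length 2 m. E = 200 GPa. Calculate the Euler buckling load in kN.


I = pi * d^4 / 64 = 594809.57 mm^4
L = 2000.0 mm
P_cr = pi^2 * E * I / L^2
= 9.8696 * 200000.0 * 594809.57 / 2000.0^2
= 293526.76 N = 293.5268 kN

293.5268 kN


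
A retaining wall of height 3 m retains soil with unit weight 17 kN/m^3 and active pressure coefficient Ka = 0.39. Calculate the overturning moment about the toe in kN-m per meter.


Pa = 0.5 * Ka * gamma * H^2
= 0.5 * 0.39 * 17 * 3^2
= 29.835 kN/m
Arm = H / 3 = 3 / 3 = 1.0 m
Mo = Pa * arm = Pa * H / 3 = 29.835 * 3 / 3 = 29.835 kN-m/m

29.835 kN-m/m


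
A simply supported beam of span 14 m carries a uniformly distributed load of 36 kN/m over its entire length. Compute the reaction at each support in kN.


Total load = w * L = 36 * 14 = 504 kN
By symmetry, each reaction R = total / 2 = 504 / 2 = 252.0 kN

252.0 kN


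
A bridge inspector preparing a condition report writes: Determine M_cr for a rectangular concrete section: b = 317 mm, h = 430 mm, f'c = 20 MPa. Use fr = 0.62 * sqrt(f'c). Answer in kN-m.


fr = 0.62 * sqrt(20) = 0.62 * 4.4721 = 2.7727 MPa
I = 317 * 430^3 / 12 = 2100309916.67 mm^4
y_t = 215.0 mm
M_cr = fr * I / y_t = 2.7727 * 2100309916.67 / 215.0 N-mm
= 27.0864 kN-m

27.0864 kN-m


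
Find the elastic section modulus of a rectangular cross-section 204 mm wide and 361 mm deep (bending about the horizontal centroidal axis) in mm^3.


S = b * h^2 / 6
= 204 * 361^2 / 6
= 204 * 130321 / 6
= 4430914.0 mm^3

4430914.0 mm^3


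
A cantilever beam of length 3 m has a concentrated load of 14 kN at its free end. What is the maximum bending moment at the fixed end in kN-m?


For a cantilever with a point load at the free end:
M_max = P * L = 14 * 3 = 42 kN-m

42 kN-m


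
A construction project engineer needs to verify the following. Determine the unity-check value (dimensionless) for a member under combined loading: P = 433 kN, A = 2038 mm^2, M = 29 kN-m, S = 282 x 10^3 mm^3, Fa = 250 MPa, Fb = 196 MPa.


f_a = P / A = 433000.0 / 2038 = 212.4632 MPa
f_b = M / S = 29000000.0 / 282000.0 = 102.8369 MPa
Ratio = f_a / Fa + f_b / Fb
= 212.4632 / 250 + 102.8369 / 196
= 1.3745 (dimensionless)

1.3745 (dimensionless)


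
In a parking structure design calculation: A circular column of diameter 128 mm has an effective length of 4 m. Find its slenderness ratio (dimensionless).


Radius of gyration r = d / 4 = 128 / 4 = 32.0 mm
L_eff = 4000.0 mm
Slenderness ratio = L / r = 4000.0 / 32.0 = 125.0 (dimensionless)

125.0 (dimensionless)


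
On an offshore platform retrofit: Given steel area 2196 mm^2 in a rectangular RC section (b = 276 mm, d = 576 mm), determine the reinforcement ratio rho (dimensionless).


rho = As / (b * d)
= 2196 / (276 * 576)
= 2196 / 158976
= 0.013813 (dimensionless)

0.013813 (dimensionless)


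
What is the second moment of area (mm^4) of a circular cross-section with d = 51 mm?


r = d / 2 = 51 / 2 = 25.5 mm
I = pi * r^4 / 4 = pi * 25.5^4 / 4
= 332086.03 mm^4

332086.03 mm^4


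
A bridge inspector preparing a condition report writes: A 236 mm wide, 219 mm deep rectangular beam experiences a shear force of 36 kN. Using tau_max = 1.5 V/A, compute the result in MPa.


A = b * h = 236 * 219 = 51684 mm^2
V = 36 kN = 36000.0 N
tau_max = 1.5 * V / A = 1.5 * 36000.0 / 51684
= 1.0448 MPa

1.0448 MPa


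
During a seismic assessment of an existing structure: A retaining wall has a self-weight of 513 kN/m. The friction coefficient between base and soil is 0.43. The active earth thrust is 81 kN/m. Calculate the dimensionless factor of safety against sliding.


Resisting force = mu * W = 0.43 * 513 = 220.59 kN/m
FOS = Resisting / Driving = 220.59 / 81
= 2.7233 (dimensionless)

2.7233 (dimensionless)


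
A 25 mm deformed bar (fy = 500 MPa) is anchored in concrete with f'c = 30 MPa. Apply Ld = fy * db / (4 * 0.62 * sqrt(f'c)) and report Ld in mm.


Ld = (fy * db) / (4 * 0.62 * sqrt(f'c))
= (500 * 25) / (4 * 0.62 * sqrt(30))
= 12500 / 13.5835
= 920.23 mm

920.23 mm


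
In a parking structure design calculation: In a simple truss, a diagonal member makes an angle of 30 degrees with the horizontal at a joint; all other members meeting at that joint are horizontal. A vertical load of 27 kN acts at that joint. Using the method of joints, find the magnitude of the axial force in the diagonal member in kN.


At the joint, only the diagonal has a vertical component, so vertical equilibrium gives:
F * sin(30) = 27
F = 27 / sin(30)
= 27 / 0.5
= 54.0 kN

54.0 kN


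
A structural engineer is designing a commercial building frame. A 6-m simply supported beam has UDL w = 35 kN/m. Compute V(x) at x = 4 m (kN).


R_A = w * L / 2 = 35 * 6 / 2 = 105.0 kN
V(x) = R_A - w * x = 105.0 - 35 * 4
= -35.0 kN

-35.0 kN


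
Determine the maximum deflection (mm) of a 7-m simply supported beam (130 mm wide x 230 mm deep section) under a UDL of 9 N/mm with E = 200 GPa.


I = 130 * 230^3 / 12 = 131809166.67 mm^4
L = 7000.0 mm, w = 9 N/mm, E = 200000.0 MPa
delta = 5 * w * L^4 / (384 * E * I)
= 5 * 9 * 7000.0^4 / (384 * 200000.0 * 131809166.67)
= 10.6733 mm

10.6733 mm


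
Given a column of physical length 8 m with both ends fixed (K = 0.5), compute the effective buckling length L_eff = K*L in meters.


L_eff = K * L
= 0.5 * 8
= 4.0 m

4.0 m


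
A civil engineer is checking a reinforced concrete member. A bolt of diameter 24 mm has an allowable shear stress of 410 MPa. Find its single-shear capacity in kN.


A = pi * d^2 / 4 = pi * 24^2 / 4 = 452.3893 mm^2
V = f_v * A / 1000 = 410 * 452.3893 / 1000
= 185.4796 kN

185.4796 kN


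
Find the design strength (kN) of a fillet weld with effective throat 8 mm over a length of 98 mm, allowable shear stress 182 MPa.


Strength = throat * length * allowable stress
= 8 * 98 * 182 N
= 142688 N
= 142.69 kN

142.69 kN


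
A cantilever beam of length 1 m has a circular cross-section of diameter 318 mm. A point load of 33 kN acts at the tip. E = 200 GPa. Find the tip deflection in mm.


I = pi * d^4 / 64 = pi * 318^4 / 64 = 501970712.14 mm^4
L = 1000.0 mm, P = 33000.0 N, E = 200000.0 MPa
delta = P * L^3 / (3 * E * I)
= 33000.0 * 1000.0^3 / (3 * 200000.0 * 501970712.14)
= 0.1096 mm

0.1096 mm


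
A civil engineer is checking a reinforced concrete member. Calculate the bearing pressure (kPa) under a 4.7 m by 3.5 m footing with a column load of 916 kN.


A = 4.7 * 3.5 = 16.45 m^2
q = P / A = 916 / 16.45
= 55.6839 kPa

55.6839 kPa


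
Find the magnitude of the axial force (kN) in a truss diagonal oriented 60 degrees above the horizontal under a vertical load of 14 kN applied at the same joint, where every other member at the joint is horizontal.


At the joint, only the diagonal has a vertical component, so vertical equilibrium gives:
F * sin(60) = 14
F = 14 / sin(60)
= 14 / 0.866025
= 16.17 kN

16.17 kN


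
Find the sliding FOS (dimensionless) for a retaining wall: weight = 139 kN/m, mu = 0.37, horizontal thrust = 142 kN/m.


Resisting force = mu * W = 0.37 * 139 = 51.43 kN/m
FOS = Resisting / Driving = 51.43 / 142
= 0.3622 (dimensionless)

0.3622 (dimensionless)


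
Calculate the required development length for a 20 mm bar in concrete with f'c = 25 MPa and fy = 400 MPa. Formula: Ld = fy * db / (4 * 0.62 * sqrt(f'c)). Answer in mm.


Ld = (fy * db) / (4 * 0.62 * sqrt(f'c))
= (400 * 20) / (4 * 0.62 * sqrt(25))
= 8000 / 12.4
= 645.16 mm

645.16 mm


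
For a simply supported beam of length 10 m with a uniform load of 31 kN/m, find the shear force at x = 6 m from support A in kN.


R_A = w * L / 2 = 31 * 10 / 2 = 155.0 kN
V(x) = R_A - w * x = 155.0 - 31 * 6
= -31.0 kN

-31.0 kN


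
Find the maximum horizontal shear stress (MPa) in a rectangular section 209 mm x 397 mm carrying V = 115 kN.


A = b * h = 209 * 397 = 82973 mm^2
V = 115 kN = 115000.0 N
tau_max = 1.5 * V / A = 1.5 * 115000.0 / 82973
= 2.079 MPa

2.079 MPa


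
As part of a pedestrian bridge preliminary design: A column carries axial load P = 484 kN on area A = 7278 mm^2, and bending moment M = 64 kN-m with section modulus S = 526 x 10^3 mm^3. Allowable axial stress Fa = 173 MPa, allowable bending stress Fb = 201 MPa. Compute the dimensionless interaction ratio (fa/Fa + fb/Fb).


f_a = P / A = 484000.0 / 7278 = 66.5018 MPa
f_b = M / S = 64000000.0 / 526000.0 = 121.673 MPa
Ratio = f_a / Fa + f_b / Fb
= 66.5018 / 173 + 121.673 / 201
= 0.9897 (dimensionless)

0.9897 (dimensionless)


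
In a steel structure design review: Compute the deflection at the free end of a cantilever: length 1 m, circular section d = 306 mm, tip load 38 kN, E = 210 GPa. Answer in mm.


I = pi * d^4 / 64 = pi * 306^4 / 64 = 430383491.67 mm^4
L = 1000.0 mm, P = 38000.0 N, E = 210000.0 MPa
delta = P * L^3 / (3 * E * I)
= 38000.0 * 1000.0^3 / (3 * 210000.0 * 430383491.67)
= 0.1401 mm

0.1401 mm


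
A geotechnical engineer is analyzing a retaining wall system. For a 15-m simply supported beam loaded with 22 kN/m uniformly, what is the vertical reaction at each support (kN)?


Total load = w * L = 22 * 15 = 330 kN
By symmetry, each reaction R = total / 2 = 330 / 2 = 165.0 kN

165.0 kN


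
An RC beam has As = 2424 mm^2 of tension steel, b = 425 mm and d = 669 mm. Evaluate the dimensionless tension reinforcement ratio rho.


rho = As / (b * d)
= 2424 / (425 * 669)
= 2424 / 284325
= 0.008525 (dimensionless)

0.008525 (dimensionless)


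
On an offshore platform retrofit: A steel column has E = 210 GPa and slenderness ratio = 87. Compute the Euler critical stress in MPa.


sigma_cr = pi^2 * E / lambda^2
= 9.8696 * 210000.0 / 87^2
= 9.8696 * 210000.0 / 7569
= 273.8297 MPa

273.8297 MPa


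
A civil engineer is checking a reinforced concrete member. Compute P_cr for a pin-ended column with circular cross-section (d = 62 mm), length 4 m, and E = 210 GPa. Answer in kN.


I = pi * d^4 / 64 = 725331.7 mm^4
L = 4000.0 mm
P_cr = pi^2 * E * I / L^2
= 9.8696 * 210000.0 * 725331.7 / 4000.0^2
= 93958.42 N = 93.9584 kN

93.9584 kN


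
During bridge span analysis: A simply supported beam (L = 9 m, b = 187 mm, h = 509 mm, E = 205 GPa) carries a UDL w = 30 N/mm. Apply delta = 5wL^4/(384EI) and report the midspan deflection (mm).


I = 187 * 509^3 / 12 = 2055008901.92 mm^4
L = 9000.0 mm, w = 30 N/mm, E = 205000.0 MPa
delta = 5 * w * L^4 / (384 * E * I)
= 5 * 30 * 9000.0^4 / (384 * 205000.0 * 2055008901.92)
= 6.0836 mm

6.0836 mm


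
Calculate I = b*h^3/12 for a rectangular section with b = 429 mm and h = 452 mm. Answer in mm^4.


I = b * h^3 / 12
= 429 * 452^3 / 12
= 429 * 92345408 / 12
= 3301348336.0 mm^4

3301348336.0 mm^4


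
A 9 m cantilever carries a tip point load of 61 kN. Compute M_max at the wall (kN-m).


For a cantilever with a point load at the free end:
M_max = P * L = 61 * 9 = 549 kN-m

549 kN-m


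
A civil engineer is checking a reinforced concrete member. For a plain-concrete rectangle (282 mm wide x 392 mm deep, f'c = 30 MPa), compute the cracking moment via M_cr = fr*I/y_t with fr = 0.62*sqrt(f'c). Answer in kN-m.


fr = 0.62 * sqrt(30) = 0.62 * 5.4772 = 3.3959 MPa
I = 282 * 392^3 / 12 = 1415552768.0 mm^4
y_t = 196.0 mm
M_cr = fr * I / y_t = 3.3959 * 1415552768.0 / 196.0 N-mm
= 24.5258 kN-m

24.5258 kN-m


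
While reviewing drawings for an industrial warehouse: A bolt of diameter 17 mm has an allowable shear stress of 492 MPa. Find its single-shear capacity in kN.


A = pi * d^2 / 4 = pi * 17^2 / 4 = 226.9801 mm^2
V = f_v * A / 1000 = 492 * 226.9801 / 1000
= 111.6742 kN

111.6742 kN


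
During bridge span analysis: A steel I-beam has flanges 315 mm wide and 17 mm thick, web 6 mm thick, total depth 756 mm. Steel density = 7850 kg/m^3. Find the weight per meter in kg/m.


A_flanges = 2 * 315 * 17 = 10710 mm^2
A_web = (756 - 2 * 17) * 6 = 4332 mm^2
A_total = 10710 + 4332 = 15042 mm^2 = 0.015042 m^2
Weight = rho * A = 7850 * 0.015042 = 118.0797 kg/m

118.0797 kg/m


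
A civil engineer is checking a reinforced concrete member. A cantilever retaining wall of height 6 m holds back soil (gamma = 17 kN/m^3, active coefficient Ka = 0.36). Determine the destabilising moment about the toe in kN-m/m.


Pa = 0.5 * Ka * gamma * H^2
= 0.5 * 0.36 * 17 * 6^2
= 110.16 kN/m
Arm = H / 3 = 6 / 3 = 2.0 m
Mo = Pa * arm = Pa * H / 3 = 110.16 * 6 / 3 = 220.32 kN-m/m

220.32 kN-m/m


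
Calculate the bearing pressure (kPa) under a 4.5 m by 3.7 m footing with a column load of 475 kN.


A = 4.5 * 3.7 = 16.65 m^2
q = P / A = 475 / 16.65
= 28.5285 kPa

28.5285 kPa


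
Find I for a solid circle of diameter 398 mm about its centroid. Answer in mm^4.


r = d / 2 = 398 / 2 = 199.0 mm
I = pi * r^4 / 4 = pi * 199.0^4 / 4
= 1231692188.23 mm^4

1231692188.23 mm^4


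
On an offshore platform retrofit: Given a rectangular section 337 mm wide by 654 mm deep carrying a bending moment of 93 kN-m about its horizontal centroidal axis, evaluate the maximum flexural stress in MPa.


I = b * h^3 / 12 = 337 * 654^3 / 12 = 7855645914.0 mm^4
y = h / 2 = 654 / 2 = 327.0 mm
M = 93 kN-m = 93000000.0 N-mm
sigma = M * y / I = 93000000.0 * 327.0 / 7855645914.0
= 3.87 MPa

3.87 MPa


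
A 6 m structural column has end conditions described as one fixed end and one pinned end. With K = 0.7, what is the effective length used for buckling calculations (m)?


L_eff = K * L
= 0.7 * 6
= 4.2 m

4.2 m


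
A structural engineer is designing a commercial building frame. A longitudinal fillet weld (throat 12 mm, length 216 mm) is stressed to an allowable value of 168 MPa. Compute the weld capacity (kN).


Strength = throat * length * allowable stress
= 12 * 216 * 168 N
= 435456 N
= 435.46 kN

435.46 kN


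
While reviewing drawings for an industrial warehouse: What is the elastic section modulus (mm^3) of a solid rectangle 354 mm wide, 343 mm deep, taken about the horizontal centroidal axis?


S = b * h^2 / 6
= 354 * 343^2 / 6
= 354 * 117649 / 6
= 6941291.0 mm^3

6941291.0 mm^3


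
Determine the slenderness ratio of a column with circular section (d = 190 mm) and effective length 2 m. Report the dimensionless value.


Radius of gyration r = d / 4 = 190 / 4 = 47.5 mm
L_eff = 2000.0 mm
Slenderness ratio = L / r = 2000.0 / 47.5 = 42.11 (dimensionless)

42.11 (dimensionless)


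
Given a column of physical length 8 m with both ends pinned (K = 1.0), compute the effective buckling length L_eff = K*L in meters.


L_eff = K * L
= 1.0 * 8
= 8.0 m

8.0 m


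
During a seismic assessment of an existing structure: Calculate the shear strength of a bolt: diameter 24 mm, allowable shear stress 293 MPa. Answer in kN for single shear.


A = pi * d^2 / 4 = pi * 24^2 / 4 = 452.3893 mm^2
V = f_v * A / 1000 = 293 * 452.3893 / 1000
= 132.5501 kN

132.5501 kN


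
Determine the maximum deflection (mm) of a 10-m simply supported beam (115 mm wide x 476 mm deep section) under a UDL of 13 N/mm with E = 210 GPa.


I = 115 * 476^3 / 12 = 1033564186.67 mm^4
L = 10000.0 mm, w = 13 N/mm, E = 210000.0 MPa
delta = 5 * w * L^4 / (384 * E * I)
= 5 * 13 * 10000.0^4 / (384 * 210000.0 * 1033564186.67)
= 7.7988 mm

7.7988 mm


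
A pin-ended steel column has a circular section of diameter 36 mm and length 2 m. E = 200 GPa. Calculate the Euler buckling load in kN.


I = pi * d^4 / 64 = 82447.96 mm^4
L = 2000.0 mm
P_cr = pi^2 * E * I / L^2
= 9.8696 * 200000.0 * 82447.96 / 2000.0^2
= 40686.44 N = 40.6864 kN

40.6864 kN


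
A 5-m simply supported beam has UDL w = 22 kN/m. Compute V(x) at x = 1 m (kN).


R_A = w * L / 2 = 22 * 5 / 2 = 55.0 kN
V(x) = R_A - w * x = 55.0 - 22 * 1
= 33.0 kN

33.0 kN


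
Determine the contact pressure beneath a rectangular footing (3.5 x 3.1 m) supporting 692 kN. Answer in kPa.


A = 3.5 * 3.1 = 10.85 m^2
q = P / A = 692 / 10.85
= 63.7788 kPa

63.7788 kPa


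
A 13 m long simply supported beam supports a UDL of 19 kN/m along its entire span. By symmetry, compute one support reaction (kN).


Total load = w * L = 19 * 13 = 247 kN
By symmetry, each reaction R = total / 2 = 247 / 2 = 123.5 kN

123.5 kN


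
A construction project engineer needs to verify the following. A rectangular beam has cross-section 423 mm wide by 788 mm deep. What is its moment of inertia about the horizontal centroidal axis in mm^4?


I = b * h^3 / 12
= 423 * 788^3 / 12
= 423 * 489303872 / 12
= 17247961488.0 mm^4

17247961488.0 mm^4


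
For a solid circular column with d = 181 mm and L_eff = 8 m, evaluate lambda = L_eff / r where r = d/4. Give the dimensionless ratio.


Radius of gyration r = d / 4 = 181 / 4 = 45.25 mm
L_eff = 8000.0 mm
Slenderness ratio = L / r = 8000.0 / 45.25 = 176.8 (dimensionless)

176.8 (dimensionless)


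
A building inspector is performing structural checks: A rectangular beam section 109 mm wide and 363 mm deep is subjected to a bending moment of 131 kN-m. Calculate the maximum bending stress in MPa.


I = b * h^3 / 12 = 109 * 363^3 / 12 = 434475335.25 mm^4
y = h / 2 = 363 / 2 = 181.5 mm
M = 131 kN-m = 131000000.0 N-mm
sigma = M * y / I = 131000000.0 * 181.5 / 434475335.25
= 54.72 MPa

54.72 MPa


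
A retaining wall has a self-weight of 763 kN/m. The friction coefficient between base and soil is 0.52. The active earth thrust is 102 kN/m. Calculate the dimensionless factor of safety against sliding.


Resisting force = mu * W = 0.52 * 763 = 396.76 kN/m
FOS = Resisting / Driving = 396.76 / 102
= 3.8898 (dimensionless)

3.8898 (dimensionless)


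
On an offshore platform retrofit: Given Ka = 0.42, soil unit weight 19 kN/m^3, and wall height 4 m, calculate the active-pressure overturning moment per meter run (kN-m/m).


Pa = 0.5 * Ka * gamma * H^2
= 0.5 * 0.42 * 19 * 4^2
= 63.84 kN/m
Arm = H / 3 = 4 / 3 = 1.3333 m
Mo = Pa * arm = Pa * H / 3 = 63.84 * 4 / 3 = 85.12 kN-m/m

85.12 kN-m/m


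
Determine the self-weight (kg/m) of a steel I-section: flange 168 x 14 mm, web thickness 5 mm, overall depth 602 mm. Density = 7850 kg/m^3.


A_flanges = 2 * 168 * 14 = 4704 mm^2
A_web = (602 - 2 * 14) * 5 = 2870 mm^2
A_total = 4704 + 2870 = 7574 mm^2 = 0.007574 m^2
Weight = rho * A = 7850 * 0.007574 = 59.4559 kg/m

59.4559 kg/m


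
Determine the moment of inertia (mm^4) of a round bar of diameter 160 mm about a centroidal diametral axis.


r = d / 2 = 160 / 2 = 80.0 mm
I = pi * r^4 / 4 = pi * 80.0^4 / 4
= 32169908.77 mm^4

32169908.77 mm^4


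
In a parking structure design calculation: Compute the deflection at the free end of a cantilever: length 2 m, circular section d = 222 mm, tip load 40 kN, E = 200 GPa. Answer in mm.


I = pi * d^4 / 64 = pi * 222^4 / 64 = 119228971.19 mm^4
L = 2000.0 mm, P = 40000.0 N, E = 200000.0 MPa
delta = P * L^3 / (3 * E * I)
= 40000.0 * 2000.0^3 / (3 * 200000.0 * 119228971.19)
= 4.4732 mm

4.4732 mm


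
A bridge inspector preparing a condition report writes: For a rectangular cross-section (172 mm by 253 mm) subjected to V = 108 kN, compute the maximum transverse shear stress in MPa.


A = b * h = 172 * 253 = 43516 mm^2
V = 108 kN = 108000.0 N
tau_max = 1.5 * V / A = 1.5 * 108000.0 / 43516
= 3.7228 MPa

3.7228 MPa


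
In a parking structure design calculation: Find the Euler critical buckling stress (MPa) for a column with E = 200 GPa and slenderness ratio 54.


sigma_cr = pi^2 * E / lambda^2
= 9.8696 * 200000.0 / 54^2
= 9.8696 * 200000.0 / 2916
= 676.9276 MPa

676.9276 MPa


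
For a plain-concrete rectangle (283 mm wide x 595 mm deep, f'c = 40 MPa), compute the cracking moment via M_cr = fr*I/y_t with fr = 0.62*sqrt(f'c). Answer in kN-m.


fr = 0.62 * sqrt(40) = 0.62 * 6.3246 = 3.9212 MPa
I = 283 * 595^3 / 12 = 4967708302.08 mm^4
y_t = 297.5 mm
M_cr = fr * I / y_t = 3.9212 * 4967708302.08 / 297.5 N-mm
= 65.4773 kN-m

65.4773 kN-m


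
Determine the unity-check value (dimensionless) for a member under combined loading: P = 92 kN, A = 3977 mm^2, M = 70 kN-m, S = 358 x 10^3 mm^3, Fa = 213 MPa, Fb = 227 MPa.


f_a = P / A = 92000.0 / 3977 = 23.133 MPa
f_b = M / S = 70000000.0 / 358000.0 = 195.5307 MPa
Ratio = f_a / Fa + f_b / Fb
= 23.133 / 213 + 195.5307 / 227
= 0.97 (dimensionless)

0.97 (dimensionless)


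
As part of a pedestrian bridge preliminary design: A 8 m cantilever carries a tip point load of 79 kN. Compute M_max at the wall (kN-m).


For a cantilever with a point load at the free end:
M_max = P * L = 79 * 8 = 632 kN-m

632 kN-m


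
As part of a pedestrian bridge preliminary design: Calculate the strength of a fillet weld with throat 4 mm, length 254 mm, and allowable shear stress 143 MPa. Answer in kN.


Strength = throat * length * allowable stress
= 4 * 254 * 143 N
= 145288 N
= 145.29 kN

145.29 kN


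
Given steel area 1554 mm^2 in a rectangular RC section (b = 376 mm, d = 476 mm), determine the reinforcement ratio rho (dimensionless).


rho = As / (b * d)
= 1554 / (376 * 476)
= 1554 / 178976
= 0.008683 (dimensionless)

0.008683 (dimensionless)


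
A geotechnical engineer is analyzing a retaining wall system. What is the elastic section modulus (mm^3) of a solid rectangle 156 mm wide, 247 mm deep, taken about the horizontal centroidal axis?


S = b * h^2 / 6
= 156 * 247^2 / 6
= 156 * 61009 / 6
= 1586234.0 mm^3

1586234.0 mm^3


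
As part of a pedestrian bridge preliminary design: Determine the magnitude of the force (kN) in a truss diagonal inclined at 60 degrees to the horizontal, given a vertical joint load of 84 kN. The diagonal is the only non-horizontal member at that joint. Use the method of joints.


At the joint, only the diagonal has a vertical component, so vertical equilibrium gives:
F * sin(60) = 84
F = 84 / sin(60)
= 84 / 0.866025
= 96.99 kN

96.99 kN


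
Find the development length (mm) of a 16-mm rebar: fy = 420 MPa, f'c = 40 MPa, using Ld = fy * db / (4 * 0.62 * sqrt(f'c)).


Ld = (fy * db) / (4 * 0.62 * sqrt(f'c))
= (420 * 16) / (4 * 0.62 * sqrt(40))
= 6720 / 15.6849
= 428.44 mm

428.44 mm


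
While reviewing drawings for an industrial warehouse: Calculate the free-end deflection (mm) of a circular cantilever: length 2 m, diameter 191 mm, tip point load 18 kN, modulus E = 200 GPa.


I = pi * d^4 / 64 = pi * 191^4 / 64 = 65328602.47 mm^4
L = 2000.0 mm, P = 18000.0 N, E = 200000.0 MPa
delta = P * L^3 / (3 * E * I)
= 18000.0 * 2000.0^3 / (3 * 200000.0 * 65328602.47)
= 3.6737 mm

3.6737 mm


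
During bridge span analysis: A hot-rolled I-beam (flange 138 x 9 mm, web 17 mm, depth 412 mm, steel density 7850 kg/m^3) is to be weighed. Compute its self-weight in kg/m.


A_flanges = 2 * 138 * 9 = 2484 mm^2
A_web = (412 - 2 * 9) * 17 = 6698 mm^2
A_total = 2484 + 6698 = 9182 mm^2 = 0.009182 m^2
Weight = rho * A = 7850 * 0.009182 = 72.0787 kg/m

72.0787 kg/m


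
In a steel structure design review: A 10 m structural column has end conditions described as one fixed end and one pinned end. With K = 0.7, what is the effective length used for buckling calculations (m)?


L_eff = K * L
= 0.7 * 10
= 7.0 m

7.0 m


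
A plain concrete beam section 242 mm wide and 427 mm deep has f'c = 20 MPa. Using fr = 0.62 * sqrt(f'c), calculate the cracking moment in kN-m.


fr = 0.62 * sqrt(20) = 0.62 * 4.4721 = 2.7727 MPa
I = 242 * 427^3 / 12 = 1570065407.17 mm^4
y_t = 213.5 mm
M_cr = fr * I / y_t = 2.7727 * 1570065407.17 / 213.5 N-mm
= 20.3904 kN-m

20.3904 kN-m


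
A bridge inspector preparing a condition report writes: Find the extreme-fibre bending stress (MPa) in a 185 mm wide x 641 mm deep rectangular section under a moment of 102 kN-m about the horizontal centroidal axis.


I = b * h^3 / 12 = 185 * 641^3 / 12 = 4060360282.08 mm^4
y = h / 2 = 641 / 2 = 320.5 mm
M = 102 kN-m = 102000000.0 N-mm
sigma = M * y / I = 102000000.0 * 320.5 / 4060360282.08
= 8.05 MPa

8.05 MPa


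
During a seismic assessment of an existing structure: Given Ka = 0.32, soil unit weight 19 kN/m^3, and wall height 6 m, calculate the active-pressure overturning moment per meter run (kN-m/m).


Pa = 0.5 * Ka * gamma * H^2
= 0.5 * 0.32 * 19 * 6^2
= 109.44 kN/m
Arm = H / 3 = 6 / 3 = 2.0 m
Mo = Pa * arm = Pa * H / 3 = 109.44 * 6 / 3 = 218.88 kN-m/m

218.88 kN-m/m


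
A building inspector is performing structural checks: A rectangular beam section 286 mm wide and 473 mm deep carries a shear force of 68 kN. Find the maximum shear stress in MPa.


A = b * h = 286 * 473 = 135278 mm^2
V = 68 kN = 68000.0 N
tau_max = 1.5 * V / A = 1.5 * 68000.0 / 135278
= 0.754 MPa

0.754 MPa


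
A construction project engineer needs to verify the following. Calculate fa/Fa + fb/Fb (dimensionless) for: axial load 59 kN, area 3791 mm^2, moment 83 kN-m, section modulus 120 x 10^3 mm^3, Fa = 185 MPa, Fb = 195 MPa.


f_a = P / A = 59000.0 / 3791 = 15.5632 MPa
f_b = M / S = 83000000.0 / 120000.0 = 691.6667 MPa
Ratio = f_a / Fa + f_b / Fb
= 15.5632 / 185 + 691.6667 / 195
= 3.6311 (dimensionless)

3.6311 (dimensionless)


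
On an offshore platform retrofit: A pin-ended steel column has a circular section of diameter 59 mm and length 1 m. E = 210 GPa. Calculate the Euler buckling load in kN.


I = pi * d^4 / 64 = 594809.57 mm^4
L = 1000.0 mm
P_cr = pi^2 * E * I / L^2
= 9.8696 * 210000.0 * 594809.57 / 1000.0^2
= 1232812.38 N = 1232.8124 kN

1232.8124 kN


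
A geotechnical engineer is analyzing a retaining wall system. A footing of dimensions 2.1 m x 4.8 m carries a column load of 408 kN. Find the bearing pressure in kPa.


A = 2.1 * 4.8 = 10.08 m^2
q = P / A = 408 / 10.08
= 40.4762 kPa

40.4762 kPa


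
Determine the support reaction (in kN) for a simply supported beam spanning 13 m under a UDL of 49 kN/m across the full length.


Total load = w * L = 49 * 13 = 637 kN
By symmetry, each reaction R = total / 2 = 637 / 2 = 318.5 kN

318.5 kN


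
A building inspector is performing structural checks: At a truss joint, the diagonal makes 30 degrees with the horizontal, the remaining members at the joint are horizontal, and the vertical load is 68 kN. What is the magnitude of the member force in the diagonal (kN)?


At the joint, only the diagonal has a vertical component, so vertical equilibrium gives:
F * sin(30) = 68
F = 68 / sin(30)
= 68 / 0.5
= 136.0 kN

136.0 kN


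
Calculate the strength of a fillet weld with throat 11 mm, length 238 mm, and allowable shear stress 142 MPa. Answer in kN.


Strength = throat * length * allowable stress
= 11 * 238 * 142 N
= 371756 N
= 371.76 kN

371.76 kN


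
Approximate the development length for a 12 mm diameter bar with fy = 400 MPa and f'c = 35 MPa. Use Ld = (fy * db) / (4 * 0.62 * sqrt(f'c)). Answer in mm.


Ld = (fy * db) / (4 * 0.62 * sqrt(f'c))
= (400 * 12) / (4 * 0.62 * sqrt(35))
= 4800 / 14.6719
= 327.16 mm

327.16 mm


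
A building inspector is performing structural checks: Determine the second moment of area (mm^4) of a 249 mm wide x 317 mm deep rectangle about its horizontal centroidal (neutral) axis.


I = b * h^3 / 12
= 249 * 317^3 / 12
= 249 * 31855013 / 12
= 660991519.75 mm^4

660991519.75 mm^4


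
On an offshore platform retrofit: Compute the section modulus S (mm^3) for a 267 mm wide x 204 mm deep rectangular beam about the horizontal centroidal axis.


S = b * h^2 / 6
= 267 * 204^2 / 6
= 267 * 41616 / 6
= 1851912.0 mm^3

1851912.0 mm^3


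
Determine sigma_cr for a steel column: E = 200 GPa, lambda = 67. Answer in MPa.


sigma_cr = pi^2 * E / lambda^2
= 9.8696 * 200000.0 / 67^2
= 9.8696 * 200000.0 / 4489
= 439.724 MPa

439.724 MPa


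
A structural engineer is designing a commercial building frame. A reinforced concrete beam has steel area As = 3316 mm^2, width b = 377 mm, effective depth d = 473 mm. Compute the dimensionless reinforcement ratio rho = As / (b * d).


rho = As / (b * d)
= 3316 / (377 * 473)
= 3316 / 178321
= 0.018596 (dimensionless)

0.018596 (dimensionless)


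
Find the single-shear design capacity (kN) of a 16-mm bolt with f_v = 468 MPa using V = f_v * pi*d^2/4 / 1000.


A = pi * d^2 / 4 = pi * 16^2 / 4 = 201.0619 mm^2
V = f_v * A / 1000 = 468 * 201.0619 / 1000
= 94.097 kN

94.097 kN


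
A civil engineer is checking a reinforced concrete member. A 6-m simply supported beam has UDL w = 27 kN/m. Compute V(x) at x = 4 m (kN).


R_A = w * L / 2 = 27 * 6 / 2 = 81.0 kN
V(x) = R_A - w * x = 81.0 - 27 * 4
= -27.0 kN

-27.0 kN


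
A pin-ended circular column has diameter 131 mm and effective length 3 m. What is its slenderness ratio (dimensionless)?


Radius of gyration r = d / 4 = 131 / 4 = 32.75 mm
L_eff = 3000.0 mm
Slenderness ratio = L / r = 3000.0 / 32.75 = 91.6 (dimensionless)

91.6 (dimensionless)


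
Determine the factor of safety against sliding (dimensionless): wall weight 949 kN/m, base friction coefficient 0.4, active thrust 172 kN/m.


Resisting force = mu * W = 0.4 * 949 = 379.6 kN/m
FOS = Resisting / Driving = 379.6 / 172
= 2.207 (dimensionless)

2.207 (dimensionless)


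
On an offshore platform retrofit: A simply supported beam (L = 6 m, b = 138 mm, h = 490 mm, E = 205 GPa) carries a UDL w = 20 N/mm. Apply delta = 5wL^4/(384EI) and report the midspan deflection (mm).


I = 138 * 490^3 / 12 = 1352963500.0 mm^4
L = 6000.0 mm, w = 20 N/mm, E = 205000.0 MPa
delta = 5 * w * L^4 / (384 * E * I)
= 5 * 20 * 6000.0^4 / (384 * 205000.0 * 1352963500.0)
= 1.2168 mm

1.2168 mm


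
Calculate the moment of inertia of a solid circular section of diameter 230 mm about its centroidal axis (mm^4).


r = d / 2 = 230 / 2 = 115.0 mm
I = pi * r^4 / 4 = pi * 115.0^4 / 4
= 137366629.65 mm^4

137366629.65 mm^4


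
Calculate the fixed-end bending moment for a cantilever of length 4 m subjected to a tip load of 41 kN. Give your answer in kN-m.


For a cantilever with a point load at the free end:
M_max = P * L = 41 * 4 = 164 kN-m

164 kN-m


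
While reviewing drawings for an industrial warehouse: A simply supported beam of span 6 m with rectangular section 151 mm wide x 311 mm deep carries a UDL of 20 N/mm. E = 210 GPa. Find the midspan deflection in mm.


I = 151 * 311^3 / 12 = 378509573.42 mm^4
L = 6000.0 mm, w = 20 N/mm, E = 210000.0 MPa
delta = 5 * w * L^4 / (384 * E * I)
= 5 * 20 * 6000.0^4 / (384 * 210000.0 * 378509573.42)
= 4.246 mm

4.246 mm


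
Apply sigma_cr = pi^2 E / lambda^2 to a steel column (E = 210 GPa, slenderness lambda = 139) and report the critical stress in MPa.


sigma_cr = pi^2 * E / lambda^2
= 9.8696 * 210000.0 / 139^2
= 9.8696 * 210000.0 / 19321
= 107.2728 MPa

107.2728 MPa


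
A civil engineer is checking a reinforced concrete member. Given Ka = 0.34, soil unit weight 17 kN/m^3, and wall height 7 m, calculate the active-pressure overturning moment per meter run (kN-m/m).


Pa = 0.5 * Ka * gamma * H^2
= 0.5 * 0.34 * 17 * 7^2
= 141.61 kN/m
Arm = H / 3 = 7 / 3 = 2.3333 m
Mo = Pa * arm = Pa * H / 3 = 141.61 * 7 / 3 = 330.4233 kN-m/m

330.4233 kN-m/m
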